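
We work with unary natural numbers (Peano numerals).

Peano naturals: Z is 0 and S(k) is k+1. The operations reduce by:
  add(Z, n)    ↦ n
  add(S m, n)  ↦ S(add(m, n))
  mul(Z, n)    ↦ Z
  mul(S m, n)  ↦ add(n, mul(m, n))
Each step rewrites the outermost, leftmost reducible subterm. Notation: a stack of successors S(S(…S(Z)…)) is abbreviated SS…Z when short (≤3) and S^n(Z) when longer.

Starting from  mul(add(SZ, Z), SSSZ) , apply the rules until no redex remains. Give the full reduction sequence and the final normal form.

  start: mul(add(SZ, Z), SSSZ)
  step 1: mul(S(add(Z, Z)), SSSZ)
  step 2: add(SSSZ, mul(add(Z, Z), SSSZ))
  step 3: S(add(SSZ, mul(add(Z, Z), SSSZ)))
  step 4: S(S(add(SZ, mul(add(Z, Z), SSSZ))))
  step 5: S(S(S(add(Z, mul(add(Z, Z), SSSZ)))))
  step 6: S(S(S(mul(add(Z, Z), SSSZ))))
  step 7: S(S(S(mul(Z, SSSZ))))
  step 8: SSSZ

Answer: normal form = SSSZ  (in 8 steps)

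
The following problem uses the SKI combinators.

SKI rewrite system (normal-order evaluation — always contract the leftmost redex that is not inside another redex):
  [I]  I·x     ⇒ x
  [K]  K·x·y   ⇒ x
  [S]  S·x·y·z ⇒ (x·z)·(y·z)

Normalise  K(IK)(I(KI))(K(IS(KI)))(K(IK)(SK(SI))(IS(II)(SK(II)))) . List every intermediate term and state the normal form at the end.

  start: K(IK)(I(KI))(K(IS(KI)))(K(IK)(SK(SI))(IS(II)(SK(II))))
  [1] IK(K(IS(KI)))(K(IK)(SK(SI))(IS(II)(SK(II))))
  [2] K(K(IS(KI)))(K(IK)(SK(SI))(IS(II)(SK(II))))
  [3] K(IS(KI))
  [4] K(S(KI))

Answer: normal form = K(S(KI))  (in 4 steps)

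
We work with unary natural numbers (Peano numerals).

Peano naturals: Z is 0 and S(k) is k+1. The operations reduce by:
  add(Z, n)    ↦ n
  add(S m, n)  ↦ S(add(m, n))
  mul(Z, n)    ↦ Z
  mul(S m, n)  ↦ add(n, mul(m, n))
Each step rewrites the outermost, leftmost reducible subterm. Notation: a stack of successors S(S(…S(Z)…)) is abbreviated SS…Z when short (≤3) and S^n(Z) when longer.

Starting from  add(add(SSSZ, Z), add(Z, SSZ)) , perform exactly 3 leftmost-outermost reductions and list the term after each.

  start: add(add(SSSZ, Z), add(Z, SSZ))
  →1  add(S(add(SSZ, Z)), add(Z, SSZ))
  →2  S(add(add(SSZ, Z), add(Z, SSZ)))
  →3  S(add(S(add(SZ, Z)), add(Z, SSZ)))

Answer: after 3 steps: S(add(S(add(SZ, Z)), add(Z, SSZ)))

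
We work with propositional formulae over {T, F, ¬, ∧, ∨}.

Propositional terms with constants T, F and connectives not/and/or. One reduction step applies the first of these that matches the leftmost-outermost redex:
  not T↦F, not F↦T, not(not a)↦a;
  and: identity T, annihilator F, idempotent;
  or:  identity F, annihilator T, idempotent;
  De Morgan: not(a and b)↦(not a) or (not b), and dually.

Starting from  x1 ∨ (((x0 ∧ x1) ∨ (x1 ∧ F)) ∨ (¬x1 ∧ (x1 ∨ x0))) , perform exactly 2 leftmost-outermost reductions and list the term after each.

  start: x1 ∨ (((x0 ∧ x1) ∨ (x1 ∧ F)) ∨ (¬x1 ∧ (x1 ∨ x0)))
  [1] x1 ∨ (((x0 ∧ x1) ∨ F) ∨ (¬x1 ∧ (x1 ∨ x0)))
  [2] x1 ∨ ((x0 ∧ x1) ∨ (¬x1 ∧ (x1 ∨ x0)))

Answer: after 2 steps: x1 ∨ ((x0 ∧ x1) ∨ (¬x1 ∧ (x1 ∨ x0)))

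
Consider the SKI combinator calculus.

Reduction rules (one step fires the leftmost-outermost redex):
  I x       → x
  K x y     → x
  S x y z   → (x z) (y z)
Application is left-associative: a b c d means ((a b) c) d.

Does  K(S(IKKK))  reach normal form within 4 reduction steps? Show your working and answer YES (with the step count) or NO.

Answer: YES — reaches normal form K(SK) in 2 ≤ 4 steps

Reduction:
  start: K(S(IKKK))
  [1] K(S(KKK))
  [2] K(SK)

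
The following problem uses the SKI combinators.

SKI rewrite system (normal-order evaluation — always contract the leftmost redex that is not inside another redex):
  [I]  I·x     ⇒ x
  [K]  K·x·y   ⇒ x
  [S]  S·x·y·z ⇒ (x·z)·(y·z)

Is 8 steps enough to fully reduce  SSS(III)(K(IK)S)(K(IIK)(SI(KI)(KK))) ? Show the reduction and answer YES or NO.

Answer: NO — after 8 steps the term is S(III)(K(IK)S), not yet normal

Derivation:
  start: SSS(III)(K(IK)S)(K(IIK)(SI(KI)(KK)))
  →1  S(III)(S(III))(K(IK)S)(K(IIK)(SI(KI)(KK)))
  →2  III(K(IK)S)(S(III)(K(IK)S))(K(IIK)(SI(KI)(KK)))
  →3  II(K(IK)S)(S(III)(K(IK)S))(K(IIK)(SI(KI)(KK)))
  →4  I(K(IK)S)(S(III)(K(IK)S))(K(IIK)(SI(KI)(KK)))
  →5  K(IK)S(S(III)(K(IK)S))(K(IIK)(SI(KI)(KK)))
  →6  IK(S(III)(K(IK)S))(K(IIK)(SI(KI)(KK)))
  →7  K(S(III)(K(IK)S))(K(IIK)(SI(KI)(KK)))
  →8  S(III)(K(IK)S)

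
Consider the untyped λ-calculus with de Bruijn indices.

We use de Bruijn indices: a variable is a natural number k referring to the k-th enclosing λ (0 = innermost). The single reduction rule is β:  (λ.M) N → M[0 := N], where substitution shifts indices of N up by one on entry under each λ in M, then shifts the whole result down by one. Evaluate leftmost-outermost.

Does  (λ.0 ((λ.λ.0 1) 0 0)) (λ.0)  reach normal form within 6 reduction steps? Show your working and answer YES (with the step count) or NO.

Answer: YES — reaches normal form λ.0 in 5 ≤ 6 steps

Reduction:
  start: (λ.0 ((λ.λ.0 1) 0 0)) (λ.0)
  step 1: (λ.0) ((λ.λ.0 1) (λ.0) (λ.0))
  step 2: (λ.λ.0 1) (λ.0) (λ.0)
  step 3: (λ.0 (λ.0)) (λ.0)
  step 4: (λ.0) (λ.0)
  step 5: λ.0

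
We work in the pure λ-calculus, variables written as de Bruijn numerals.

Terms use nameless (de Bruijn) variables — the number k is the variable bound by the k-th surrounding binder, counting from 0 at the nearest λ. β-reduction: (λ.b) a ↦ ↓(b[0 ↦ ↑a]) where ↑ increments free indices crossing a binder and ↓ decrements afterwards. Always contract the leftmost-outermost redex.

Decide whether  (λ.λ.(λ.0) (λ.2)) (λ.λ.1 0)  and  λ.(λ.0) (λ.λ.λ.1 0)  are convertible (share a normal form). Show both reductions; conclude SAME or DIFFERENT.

Answer: SAME — A ⇓ λ.λ.λ.λ.1 0, B ⇓ λ.λ.λ.λ.1 0

Working:
Term A:
  start: (λ.λ.(λ.0) (λ.2)) (λ.λ.1 0)
  →1  λ.(λ.0) (λ.λ.λ.1 0)
  →2  λ.λ.λ.λ.1 0

Term B:
  start: λ.(λ.0) (λ.λ.λ.1 0)
  →1  λ.λ.λ.λ.1 0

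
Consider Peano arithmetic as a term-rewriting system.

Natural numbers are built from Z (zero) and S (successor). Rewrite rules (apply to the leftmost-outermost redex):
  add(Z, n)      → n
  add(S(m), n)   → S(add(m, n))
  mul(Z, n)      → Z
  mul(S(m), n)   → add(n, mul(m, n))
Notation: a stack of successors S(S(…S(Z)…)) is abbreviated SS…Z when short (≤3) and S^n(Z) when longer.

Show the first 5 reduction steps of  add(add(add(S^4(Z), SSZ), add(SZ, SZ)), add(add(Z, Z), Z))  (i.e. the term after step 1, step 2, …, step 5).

Answer: after 5 steps: S(add(S(add(add(SSZ, SSZ), add(SZ, SZ))), add(add(Z, Z), Z)))

Reduction:
  start: add(add(add(S^4(Z), SSZ), add(SZ, SZ)), add(add(Z, Z), Z))
  step 1: add(add(S(add(SSSZ, SSZ)), add(SZ, SZ)), add(add(Z, Z), Z))
  step 2: add(S(add(add(SSSZ, SSZ), add(SZ, SZ))), add(add(Z, Z), Z))
  step 3: S(add(add(add(SSSZ, SSZ), add(SZ, SZ)), add(add(Z, Z), Z)))
  step 4: S(add(add(S(add(SSZ, SSZ)), add(SZ, SZ)), add(add(Z, Z), Z)))
  step 5: S(add(S(add(add(SSZ, SSZ), add(SZ, SZ))), add(add(Z, Z), Z)))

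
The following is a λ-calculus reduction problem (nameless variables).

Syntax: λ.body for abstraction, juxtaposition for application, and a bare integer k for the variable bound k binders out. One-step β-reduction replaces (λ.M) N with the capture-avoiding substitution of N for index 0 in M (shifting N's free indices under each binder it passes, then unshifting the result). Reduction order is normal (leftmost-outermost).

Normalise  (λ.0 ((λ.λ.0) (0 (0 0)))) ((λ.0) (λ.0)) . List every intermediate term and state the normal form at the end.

Answer: normal form = λ.0  (in 4 steps)

Reduction:
  start: (λ.0 ((λ.λ.0) (0 (0 0)))) ((λ.0) (λ.0))
  step 1: (λ.0) (λ.0) ((λ.λ.0) ((λ.0) (λ.0) ((λ.0) (λ.0) ((λ.0) (λ.0)))))
  step 2: (λ.0) ((λ.λ.0) ((λ.0) (λ.0) ((λ.0) (λ.0) ((λ.0) (λ.0)))))
  step 3: (λ.λ.0) ((λ.0) (λ.0) ((λ.0) (λ.0) ((λ.0) (λ.0))))
  step 4: λ.0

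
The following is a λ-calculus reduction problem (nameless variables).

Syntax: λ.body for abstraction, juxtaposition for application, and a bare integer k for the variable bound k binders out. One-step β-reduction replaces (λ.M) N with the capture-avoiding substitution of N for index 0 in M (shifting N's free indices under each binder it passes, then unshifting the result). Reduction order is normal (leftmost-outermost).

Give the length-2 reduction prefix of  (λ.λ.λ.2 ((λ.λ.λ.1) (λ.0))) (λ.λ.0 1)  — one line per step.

Answer: after 2 steps: λ.λ.λ.0 ((λ.λ.λ.1) (λ.0))

Working:
  start: (λ.λ.λ.2 ((λ.λ.λ.1) (λ.0))) (λ.λ.0 1)
  step 1: λ.λ.(λ.λ.0 1) ((λ.λ.λ.1) (λ.0))
  step 2: λ.λ.λ.0 ((λ.λ.λ.1) (λ.0))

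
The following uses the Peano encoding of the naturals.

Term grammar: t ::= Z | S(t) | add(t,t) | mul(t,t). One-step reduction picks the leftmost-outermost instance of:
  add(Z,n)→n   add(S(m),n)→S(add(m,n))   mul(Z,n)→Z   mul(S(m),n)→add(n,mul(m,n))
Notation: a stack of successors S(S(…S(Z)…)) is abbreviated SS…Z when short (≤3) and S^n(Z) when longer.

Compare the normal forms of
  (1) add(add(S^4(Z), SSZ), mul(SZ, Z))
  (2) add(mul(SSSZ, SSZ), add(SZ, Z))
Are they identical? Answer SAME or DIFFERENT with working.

Answer: DIFFERENT — A ⇓ S^6(Z), B ⇓ S^7(Z)

Reduction:
Term A:
  start: add(add(S^4(Z), SSZ), mul(SZ, Z))
  →1  add(S(add(SSSZ, SSZ)), mul(SZ, Z))
  →2  S(add(add(SSSZ, SSZ), mul(SZ, Z)))
  →3  S(add(S(add(SSZ, SSZ)), mul(SZ, Z)))
  →4  S(S(add(add(SSZ, SSZ), mul(SZ, Z))))
  →5  S(S(add(S(add(SZ, SSZ)), mul(SZ, Z))))
  →6  S(S(S(add(add(SZ, SSZ), mul(SZ, Z)))))
  →7  S(S(S(add(S(add(Z, SSZ)), mul(SZ, Z)))))
  →8  S(S(S(S(add(add(Z, SSZ), mul(SZ, Z))))))
  →9  S(S(S(S(add(SSZ, mul(SZ, Z))))))
  →10  S(S(S(S(S(add(SZ, mul(SZ, Z)))))))
  →11  S(S(S(S(S(S(add(Z, mul(SZ, Z))))))))
  →12  S(S(S(S(S(S(mul(SZ, Z)))))))
  →13  S(S(S(S(S(S(add(Z, mul(Z, Z))))))))
  →14  S(S(S(S(S(S(mul(Z, Z)))))))
  →15  S^6(Z)

Term B:
  start: add(mul(SSSZ, SSZ), add(SZ, Z))
  →1  add(add(SSZ, mul(SSZ, SSZ)), add(SZ, Z))
  →2  add(S(add(SZ, mul(SSZ, SSZ))), add(SZ, Z))
  →3  S(add(add(SZ, mul(SSZ, SSZ)), add(SZ, Z)))
  →4  S(add(S(add(Z, mul(SSZ, SSZ))), add(SZ, Z)))
  →5  S(S(add(add(Z, mul(SSZ, SSZ)), add(SZ, Z))))
  →6  S(S(add(mul(SSZ, SSZ), add(SZ, Z))))
  →7  S(S(add(add(SSZ, mul(SZ, SSZ)), add(SZ, Z))))
  →8  S(S(add(S(add(SZ, mul(SZ, SSZ))), add(SZ, Z))))
  →9  S(S(S(add(add(SZ, mul(SZ, SSZ)), add(SZ, Z)))))
  →10  S(S(S(add(S(add(Z, mul(SZ, SSZ))), add(SZ, Z)))))
  →11  S(S(S(S(add(add(Z, mul(SZ, SSZ)), add(SZ, Z))))))
  →12  S(S(S(S(add(mul(SZ, SSZ), add(SZ, Z))))))
  →13  S(S(S(S(add(add(SSZ, mul(Z, SSZ)), add(SZ, Z))))))
  →14  S(S(S(S(add(S(add(SZ, mul(Z, SSZ))), add(SZ, Z))))))
  →15  S(S(S(S(S(add(add(SZ, mul(Z, SSZ)), add(SZ, Z)))))))
  →16  S(S(S(S(S(add(S(add(Z, mul(Z, SSZ))), add(SZ, Z)))))))
  →17  S(S(S(S(S(S(add(add(Z, mul(Z, SSZ)), add(SZ, Z))))))))
  →18  S(S(S(S(S(S(add(mul(Z, SSZ), add(SZ, Z))))))))
  →19  S(S(S(S(S(S(add(Z, add(SZ, Z))))))))
  →20  S(S(S(S(S(S(add(SZ, Z)))))))
  →21  S(S(S(S(S(S(S(add(Z, Z))))))))
  →22  S^7(Z)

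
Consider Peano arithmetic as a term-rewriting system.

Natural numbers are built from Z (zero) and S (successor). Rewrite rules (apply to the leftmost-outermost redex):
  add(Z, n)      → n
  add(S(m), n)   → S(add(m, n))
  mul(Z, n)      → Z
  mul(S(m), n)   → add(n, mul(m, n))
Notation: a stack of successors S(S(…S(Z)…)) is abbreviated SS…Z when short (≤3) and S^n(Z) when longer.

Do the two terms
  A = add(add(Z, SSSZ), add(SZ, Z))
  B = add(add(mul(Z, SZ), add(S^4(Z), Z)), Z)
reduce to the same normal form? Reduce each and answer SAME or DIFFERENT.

Term A:
  start: add(add(Z, SSSZ), add(SZ, Z))
  [1] add(SSSZ, add(SZ, Z))
  [2] S(add(SSZ, add(SZ, Z)))
  [3] S(S(add(SZ, add(SZ, Z))))
  [4] S(S(S(add(Z, add(SZ, Z)))))
  [5] S(S(S(add(SZ, Z))))
  [6] S(S(S(S(add(Z, Z)))))
  [7] S^4(Z)

Term B:
  start: add(add(mul(Z, SZ), add(S^4(Z), Z)), Z)
  [1] add(add(Z, add(S^4(Z), Z)), Z)
  [2] add(add(S^4(Z), Z), Z)
  [3] add(S(add(SSSZ, Z)), Z)
  [4] S(add(add(SSSZ, Z), Z))
  [5] S(add(S(add(SSZ, Z)), Z))
  [6] S(S(add(add(SSZ, Z), Z)))
  [7] S(S(add(S(add(SZ, Z)), Z)))
  [8] S(S(S(add(add(SZ, Z), Z))))
  [9] S(S(S(add(S(add(Z, Z)), Z))))
  [10] S(S(S(S(add(add(Z, Z), Z)))))
  [11] S(S(S(S(add(Z, Z)))))
  [12] S^4(Z)

Answer: SAME — A ⇓ S^4(Z), B ⇓ S^4(Z)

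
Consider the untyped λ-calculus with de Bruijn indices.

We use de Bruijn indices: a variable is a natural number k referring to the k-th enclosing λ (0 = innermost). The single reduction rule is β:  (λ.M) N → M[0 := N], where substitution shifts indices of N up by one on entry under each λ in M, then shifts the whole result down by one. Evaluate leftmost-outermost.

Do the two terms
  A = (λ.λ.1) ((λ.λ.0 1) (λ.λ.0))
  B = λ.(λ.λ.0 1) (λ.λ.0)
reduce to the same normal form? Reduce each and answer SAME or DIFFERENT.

Answer: SAME — A ⇓ λ.λ.0 (λ.λ.0), B ⇓ λ.λ.0 (λ.λ.0)

Reduction:
Term A:
  start: (λ.λ.1) ((λ.λ.0 1) (λ.λ.0))
  step 1: λ.(λ.λ.0 1) (λ.λ.0)
  step 2: λ.λ.0 (λ.λ.0)

Term B:
  start: λ.(λ.λ.0 1) (λ.λ.0)
  step 1: λ.λ.0 (λ.λ.0)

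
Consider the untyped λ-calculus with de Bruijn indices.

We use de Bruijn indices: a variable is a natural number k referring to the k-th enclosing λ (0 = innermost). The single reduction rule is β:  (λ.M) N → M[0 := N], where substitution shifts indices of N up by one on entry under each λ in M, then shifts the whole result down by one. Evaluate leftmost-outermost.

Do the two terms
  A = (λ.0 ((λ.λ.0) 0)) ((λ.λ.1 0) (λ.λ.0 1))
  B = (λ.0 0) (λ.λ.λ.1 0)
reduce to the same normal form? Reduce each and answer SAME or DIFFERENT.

Term A:
  start: (λ.0 ((λ.λ.0) 0)) ((λ.λ.1 0) (λ.λ.0 1))
  [1] (λ.λ.1 0) (λ.λ.0 1) ((λ.λ.0) ((λ.λ.1 0) (λ.λ.0 1)))
  [2] (λ.(λ.λ.0 1) 0) ((λ.λ.0) ((λ.λ.1 0) (λ.λ.0 1)))
  [3] (λ.λ.0 1) ((λ.λ.0) ((λ.λ.1 0) (λ.λ.0 1)))
  [4] λ.0 ((λ.λ.0) ((λ.λ.1 0) (λ.λ.0 1)))
  [5] λ.0 (λ.0)

Term B:
  start: (λ.0 0) (λ.λ.λ.1 0)
  [1] (λ.λ.λ.1 0) (λ.λ.λ.1 0)
  [2] λ.λ.1 0

Answer: DIFFERENT — A ⇓ λ.0 (λ.0), B ⇓ λ.λ.1 0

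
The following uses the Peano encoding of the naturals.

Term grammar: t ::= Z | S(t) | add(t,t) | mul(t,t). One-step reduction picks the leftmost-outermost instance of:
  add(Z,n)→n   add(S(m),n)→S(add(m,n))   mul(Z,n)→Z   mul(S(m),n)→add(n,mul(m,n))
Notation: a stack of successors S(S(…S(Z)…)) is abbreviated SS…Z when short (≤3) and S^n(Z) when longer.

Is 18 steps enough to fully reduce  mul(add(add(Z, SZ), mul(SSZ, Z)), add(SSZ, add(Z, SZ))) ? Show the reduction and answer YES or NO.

  start: mul(add(add(Z, SZ), mul(SSZ, Z)), add(SSZ, add(Z, SZ)))
  →1  mul(add(SZ, mul(SSZ, Z)), add(SSZ, add(Z, SZ)))
  →2  mul(S(add(Z, mul(SSZ, Z))), add(SSZ, add(Z, SZ)))
  →3  add(add(SSZ, add(Z, SZ)), mul(add(Z, mul(SSZ, Z)), add(SSZ, add(Z, SZ))))
  →4  add(S(add(SZ, add(Z, SZ))), mul(add(Z, mul(SSZ, Z)), add(SSZ, add(Z, SZ))))
  →5  S(add(add(SZ, add(Z, SZ)), mul(add(Z, mul(SSZ, Z)), add(SSZ, add(Z, SZ)))))
  →6  S(add(S(add(Z, add(Z, SZ))), mul(add(Z, mul(SSZ, Z)), add(SSZ, add(Z, SZ)))))
  →7  S(S(add(add(Z, add(Z, SZ)), mul(add(Z, mul(SSZ, Z)), add(SSZ, add(Z, SZ))))))
  →8  S(S(add(add(Z, SZ), mul(add(Z, mul(SSZ, Z)), add(SSZ, add(Z, SZ))))))
  →9  S(S(add(SZ, mul(add(Z, mul(SSZ, Z)), add(SSZ, add(Z, SZ))))))
  →10  S(S(S(add(Z, mul(add(Z, mul(SSZ, Z)), add(SSZ, add(Z, SZ)))))))
  →11  S(S(S(mul(add(Z, mul(SSZ, Z)), add(SSZ, add(Z, SZ))))))
  →12  S(S(S(mul(mul(SSZ, Z), add(SSZ, add(Z, SZ))))))
  →13  S(S(S(mul(add(Z, mul(SZ, Z)), add(SSZ, add(Z, SZ))))))
  →14  S(S(S(mul(mul(SZ, Z), add(SSZ, add(Z, SZ))))))
  →15  S(S(S(mul(add(Z, mul(Z, Z)), add(SSZ, add(Z, SZ))))))
  →16  S(S(S(mul(mul(Z, Z), add(SSZ, add(Z, SZ))))))
  →17  S(S(S(mul(Z, add(SSZ, add(Z, SZ))))))
  →18  SSSZ

Answer: YES — reaches normal form SSSZ in 18 ≤ 18 steps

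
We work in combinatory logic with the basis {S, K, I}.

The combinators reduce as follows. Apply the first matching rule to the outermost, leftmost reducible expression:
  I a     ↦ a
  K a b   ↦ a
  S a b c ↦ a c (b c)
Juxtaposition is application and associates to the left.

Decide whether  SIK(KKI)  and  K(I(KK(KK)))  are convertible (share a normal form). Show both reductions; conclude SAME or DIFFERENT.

Answer: DIFFERENT — A ⇓ K(KK), B ⇓ KK

Working:
Term A:
  start: SIK(KKI)
  step 1: I(KKI)(K(KKI))
  step 2: KKI(K(KKI))
  step 3: K(K(KKI))
  step 4: K(KK)

Term B:
  start: K(I(KK(KK)))
  step 1: K(KK(KK))
  step 2: KK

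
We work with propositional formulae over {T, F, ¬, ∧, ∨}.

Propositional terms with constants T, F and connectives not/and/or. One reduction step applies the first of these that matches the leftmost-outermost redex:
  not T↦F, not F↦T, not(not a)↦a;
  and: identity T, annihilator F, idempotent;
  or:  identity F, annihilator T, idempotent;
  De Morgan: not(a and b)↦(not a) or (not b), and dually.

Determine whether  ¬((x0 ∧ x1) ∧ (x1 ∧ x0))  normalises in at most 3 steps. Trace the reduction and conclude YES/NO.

Answer: YES — reaches normal form (¬x0 ∨ ¬x1) ∨ (¬x1 ∨ ¬x0) in 3 ≤ 3 steps

Derivation:
  start: ¬((x0 ∧ x1) ∧ (x1 ∧ x0))
  →1  ¬(x0 ∧ x1) ∨ ¬(x1 ∧ x0)
  →2  (¬x0 ∨ ¬x1) ∨ ¬(x1 ∧ x0)
  →3  (¬x0 ∨ ¬x1) ∨ (¬x1 ∨ ¬x0)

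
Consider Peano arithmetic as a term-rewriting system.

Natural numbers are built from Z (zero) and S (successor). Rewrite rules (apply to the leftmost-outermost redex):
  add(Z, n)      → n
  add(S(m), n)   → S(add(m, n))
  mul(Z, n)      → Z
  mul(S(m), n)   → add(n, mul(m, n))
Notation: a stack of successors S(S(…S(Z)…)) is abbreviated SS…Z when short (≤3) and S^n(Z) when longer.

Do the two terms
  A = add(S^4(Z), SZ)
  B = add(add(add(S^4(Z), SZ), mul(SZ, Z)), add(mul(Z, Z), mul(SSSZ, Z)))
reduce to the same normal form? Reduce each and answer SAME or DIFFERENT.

Answer: SAME — A ⇓ S^5(Z), B ⇓ S^5(Z)

Working:
Term A:
  start: add(S^4(Z), SZ)
  step 1: S(add(SSSZ, SZ))
  step 2: S(S(add(SSZ, SZ)))
  step 3: S(S(S(add(SZ, SZ))))
  step 4: S(S(S(S(add(Z, SZ)))))
  step 5: S^5(Z)

Term B:
  start: add(add(add(S^4(Z), SZ), mul(SZ, Z)), add(mul(Z, Z), mul(SSSZ, Z)))
  step 1: add(add(S(add(SSSZ, SZ)), mul(SZ, Z)), add(mul(Z, Z), mul(SSSZ, Z)))
  step 2: add(S(add(add(SSSZ, SZ), mul(SZ, Z))), add(mul(Z, Z), mul(SSSZ, Z)))
  step 3: S(add(add(add(SSSZ, SZ), mul(SZ, Z)), add(mul(Z, Z), mul(SSSZ, Z))))
  step 4: S(add(add(S(add(SSZ, SZ)), mul(SZ, Z)), add(mul(Z, Z), mul(SSSZ, Z))))
  step 5: S(add(S(add(add(SSZ, SZ), mul(SZ, Z))), add(mul(Z, Z), mul(SSSZ, Z))))
  step 6: S(S(add(add(add(SSZ, SZ), mul(SZ, Z)), add(mul(Z, Z), mul(SSSZ, Z)))))
  step 7: S(S(add(add(S(add(SZ, SZ)), mul(SZ, Z)), add(mul(Z, Z), mul(SSSZ, Z)))))
  step 8: S(S(add(S(add(add(SZ, SZ), mul(SZ, Z))), add(mul(Z, Z), mul(SSSZ, Z)))))
  step 9: S(S(S(add(add(add(SZ, SZ), mul(SZ, Z)), add(mul(Z, Z), mul(SSSZ, Z))))))
  step 10: S(S(S(add(add(S(add(Z, SZ)), mul(SZ, Z)), add(mul(Z, Z), mul(SSSZ, Z))))))
  step 11: S(S(S(add(S(add(add(Z, SZ), mul(SZ, Z))), add(mul(Z, Z), mul(SSSZ, Z))))))
  step 12: S(S(S(S(add(add(add(Z, SZ), mul(SZ, Z)), add(mul(Z, Z), mul(SSSZ, Z)))))))
  step 13: S(S(S(S(add(add(SZ, mul(SZ, Z)), add(mul(Z, Z), mul(SSSZ, Z)))))))
  step 14: S(S(S(S(add(S(add(Z, mul(SZ, Z))), add(mul(Z, Z), mul(SSSZ, Z)))))))
  step 15: S(S(S(S(S(add(add(Z, mul(SZ, Z)), add(mul(Z, Z), mul(SSSZ, Z))))))))
  step 16: S(S(S(S(S(add(mul(SZ, Z), add(mul(Z, Z), mul(SSSZ, Z))))))))
  step 17: S(S(S(S(S(add(add(Z, mul(Z, Z)), add(mul(Z, Z), mul(SSSZ, Z))))))))
  step 18: S(S(S(S(S(add(mul(Z, Z), add(mul(Z, Z), mul(SSSZ, Z))))))))
  step 19: S(S(S(S(S(add(Z, add(mul(Z, Z), mul(SSSZ, Z))))))))
  step 20: S(S(S(S(S(add(mul(Z, Z), mul(SSSZ, Z)))))))
  step 21: S(S(S(S(S(add(Z, mul(SSSZ, Z)))))))
  step 22: S(S(S(S(S(mul(SSSZ, Z))))))
  step 23: S(S(S(S(S(add(Z, mul(SSZ, Z)))))))
  step 24: S(S(S(S(S(mul(SSZ, Z))))))
  step 25: S(S(S(S(S(add(Z, mul(SZ, Z)))))))
  step 26: S(S(S(S(S(mul(SZ, Z))))))
  step 27: S(S(S(S(S(add(Z, mul(Z, Z)))))))
  step 28: S(S(S(S(S(mul(Z, Z))))))
  step 29: S^5(Z)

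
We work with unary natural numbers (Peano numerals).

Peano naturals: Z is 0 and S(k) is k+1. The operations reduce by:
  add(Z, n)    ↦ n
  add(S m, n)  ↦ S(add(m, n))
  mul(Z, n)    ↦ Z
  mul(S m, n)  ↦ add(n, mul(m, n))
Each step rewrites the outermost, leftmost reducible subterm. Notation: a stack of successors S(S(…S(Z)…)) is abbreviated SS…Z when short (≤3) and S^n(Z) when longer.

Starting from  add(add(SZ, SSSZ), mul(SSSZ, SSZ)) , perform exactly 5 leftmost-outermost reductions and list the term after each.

  start: add(add(SZ, SSSZ), mul(SSSZ, SSZ))
  [1] add(S(add(Z, SSSZ)), mul(SSSZ, SSZ))
  [2] S(add(add(Z, SSSZ), mul(SSSZ, SSZ)))
  [3] S(add(SSSZ, mul(SSSZ, SSZ)))
  [4] S(S(add(SSZ, mul(SSSZ, SSZ))))
  [5] S(S(S(add(SZ, mul(SSSZ, SSZ)))))

Answer: after 5 steps: S(S(S(add(SZ, mul(SSSZ, SSZ)))))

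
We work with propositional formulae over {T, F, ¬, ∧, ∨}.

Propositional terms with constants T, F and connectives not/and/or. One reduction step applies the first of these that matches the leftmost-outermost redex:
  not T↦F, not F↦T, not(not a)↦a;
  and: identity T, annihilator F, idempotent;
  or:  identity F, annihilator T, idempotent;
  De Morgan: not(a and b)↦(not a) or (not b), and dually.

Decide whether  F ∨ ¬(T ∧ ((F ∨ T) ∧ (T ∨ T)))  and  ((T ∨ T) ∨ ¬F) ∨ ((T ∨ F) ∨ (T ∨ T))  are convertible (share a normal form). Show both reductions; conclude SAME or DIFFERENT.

Answer: DIFFERENT — A ⇓ F, B ⇓ T

Working:
Term A:
  start: F ∨ ¬(T ∧ ((F ∨ T) ∧ (T ∨ T)))
  step 1: ¬(T ∧ ((F ∨ T) ∧ (T ∨ T)))
  step 2: ¬T ∨ ¬((F ∨ T) ∧ (T ∨ T))
  step 3: F ∨ ¬((F ∨ T) ∧ (T ∨ T))
  step 4: ¬((F ∨ T) ∧ (T ∨ T))
  step 5: ¬(F ∨ T) ∨ ¬(T ∨ T)
  step 6: (¬F ∧ ¬T) ∨ ¬(T ∨ T)
  step 7: (T ∧ ¬T) ∨ ¬(T ∨ T)
  step 8: ¬T ∨ ¬(T ∨ T)
  step 9: F ∨ ¬(T ∨ T)
  step 10: ¬(T ∨ T)
  step 11: ¬T ∧ ¬T
  step 12: ¬T
  step 13: F

Term B:
  start: ((T ∨ T) ∨ ¬F) ∨ ((T ∨ F) ∨ (T ∨ T))
  step 1: (T ∨ ¬F) ∨ ((T ∨ F) ∨ (T ∨ T))
  step 2: T ∨ ((T ∨ F) ∨ (T ∨ T))
  step 3: T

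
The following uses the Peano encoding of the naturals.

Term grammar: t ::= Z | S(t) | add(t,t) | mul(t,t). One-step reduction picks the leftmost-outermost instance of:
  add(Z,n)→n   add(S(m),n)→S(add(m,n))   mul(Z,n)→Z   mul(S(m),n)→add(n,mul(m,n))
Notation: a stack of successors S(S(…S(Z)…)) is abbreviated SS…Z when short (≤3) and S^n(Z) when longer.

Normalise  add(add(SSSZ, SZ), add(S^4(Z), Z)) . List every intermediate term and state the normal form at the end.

  start: add(add(SSSZ, SZ), add(S^4(Z), Z))
  [1] add(S(add(SSZ, SZ)), add(S^4(Z), Z))
  [2] S(add(add(SSZ, SZ), add(S^4(Z), Z)))
  [3] S(add(S(add(SZ, SZ)), add(S^4(Z), Z)))
  [4] S(S(add(add(SZ, SZ), add(S^4(Z), Z))))
  [5] S(S(add(S(add(Z, SZ)), add(S^4(Z), Z))))
  [6] S(S(S(add(add(Z, SZ), add(S^4(Z), Z)))))
  [7] S(S(S(add(SZ, add(S^4(Z), Z)))))
  [8] S(S(S(S(add(Z, add(S^4(Z), Z))))))
  [9] S(S(S(S(add(S^4(Z), Z)))))
  [10] S(S(S(S(S(add(SSSZ, Z))))))
  [11] S(S(S(S(S(S(add(SSZ, Z)))))))
  [12] S(S(S(S(S(S(S(add(SZ, Z))))))))
  [13] S(S(S(S(S(S(S(S(add(Z, Z)))))))))
  [14] S^8(Z)

Answer: normal form = S^8(Z)  (in 14 steps)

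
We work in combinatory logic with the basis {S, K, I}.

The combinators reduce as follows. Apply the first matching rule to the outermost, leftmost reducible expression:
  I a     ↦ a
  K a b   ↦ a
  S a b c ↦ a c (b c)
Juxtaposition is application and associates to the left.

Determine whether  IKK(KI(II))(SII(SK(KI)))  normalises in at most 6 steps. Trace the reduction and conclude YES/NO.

  start: IKK(KI(II))(SII(SK(KI)))
  step 1: KK(KI(II))(SII(SK(KI)))
  step 2: K(SII(SK(KI)))
  step 3: K(I(SK(KI))(I(SK(KI))))
  step 4: K(SK(KI)(I(SK(KI))))
  step 5: K(K(I(SK(KI)))(KI(I(SK(KI)))))
  step 6: K(I(SK(KI)))

Answer: NO — after 6 steps the term is K(I(SK(KI))), not yet normal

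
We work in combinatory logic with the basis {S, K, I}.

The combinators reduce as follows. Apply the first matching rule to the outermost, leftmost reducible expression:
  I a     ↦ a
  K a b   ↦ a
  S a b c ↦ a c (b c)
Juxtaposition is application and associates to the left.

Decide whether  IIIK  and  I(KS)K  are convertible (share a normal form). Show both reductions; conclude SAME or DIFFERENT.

Term A:
  start: IIIK
  step 1: IIK
  step 2: IK
  step 3: K

Term B:
  start: I(KS)K
  step 1: KSK
  step 2: S

Answer: DIFFERENT — A ⇓ K, B ⇓ S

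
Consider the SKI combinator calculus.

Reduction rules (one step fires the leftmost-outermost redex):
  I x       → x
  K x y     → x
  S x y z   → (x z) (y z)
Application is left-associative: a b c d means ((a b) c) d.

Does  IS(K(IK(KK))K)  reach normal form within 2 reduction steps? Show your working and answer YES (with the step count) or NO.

Answer: NO — after 2 steps the term is S(IK(KK)), not yet normal

Reduction:
  start: IS(K(IK(KK))K)
  step 1: S(K(IK(KK))K)
  step 2: S(IK(KK))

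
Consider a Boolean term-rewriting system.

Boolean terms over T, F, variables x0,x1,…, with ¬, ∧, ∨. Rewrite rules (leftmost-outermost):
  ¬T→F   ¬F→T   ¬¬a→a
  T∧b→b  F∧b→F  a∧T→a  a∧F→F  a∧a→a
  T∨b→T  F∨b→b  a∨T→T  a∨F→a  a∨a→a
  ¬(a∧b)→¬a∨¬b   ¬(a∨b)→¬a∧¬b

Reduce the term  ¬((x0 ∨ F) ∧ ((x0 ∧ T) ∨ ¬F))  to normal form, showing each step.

  start: ¬((x0 ∨ F) ∧ ((x0 ∧ T) ∨ ¬F))
  [1] ¬(x0 ∨ F) ∨ ¬((x0 ∧ T) ∨ ¬F)
  [2] (¬x0 ∧ ¬F) ∨ ¬((x0 ∧ T) ∨ ¬F)
  [3] (¬x0 ∧ T) ∨ ¬((x0 ∧ T) ∨ ¬F)
  [4] ¬x0 ∨ ¬((x0 ∧ T) ∨ ¬F)
  [5] ¬x0 ∨ (¬(x0 ∧ T) ∧ ¬¬F)
  [6] ¬x0 ∨ ((¬x0 ∨ ¬T) ∧ ¬¬F)
  [7] ¬x0 ∨ ((¬x0 ∨ F) ∧ ¬¬F)
  [8] ¬x0 ∨ (¬x0 ∧ ¬¬F)
  [9] ¬x0 ∨ (¬x0 ∧ F)
  [10] ¬x0 ∨ F
  [11] ¬x0

Answer: normal form = ¬x0  (in 11 steps)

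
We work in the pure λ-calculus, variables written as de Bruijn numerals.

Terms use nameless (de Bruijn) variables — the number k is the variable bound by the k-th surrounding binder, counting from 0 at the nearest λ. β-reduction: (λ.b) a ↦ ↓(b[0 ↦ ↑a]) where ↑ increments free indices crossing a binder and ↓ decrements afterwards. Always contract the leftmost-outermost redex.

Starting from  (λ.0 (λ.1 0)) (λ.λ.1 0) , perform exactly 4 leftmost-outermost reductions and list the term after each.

Answer: after 4 steps: λ.λ.1 0

Working:
  start: (λ.0 (λ.1 0)) (λ.λ.1 0)
  [1] (λ.λ.1 0) (λ.(λ.λ.1 0) 0)
  [2] λ.(λ.(λ.λ.1 0) 0) 0
  [3] λ.(λ.λ.1 0) 0
  [4] λ.λ.1 0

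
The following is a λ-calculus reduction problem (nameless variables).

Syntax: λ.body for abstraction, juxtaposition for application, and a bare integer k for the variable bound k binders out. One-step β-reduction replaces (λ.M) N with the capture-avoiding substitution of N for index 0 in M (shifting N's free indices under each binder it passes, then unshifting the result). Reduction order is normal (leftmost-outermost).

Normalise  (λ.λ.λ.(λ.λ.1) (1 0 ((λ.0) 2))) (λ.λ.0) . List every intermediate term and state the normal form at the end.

  start: (λ.λ.λ.(λ.λ.1) (1 0 ((λ.0) 2))) (λ.λ.0)
  step 1: λ.λ.(λ.λ.1) (1 0 ((λ.0) (λ.λ.0)))
  step 2: λ.λ.λ.2 1 ((λ.0) (λ.λ.0))
  step 3: λ.λ.λ.2 1 (λ.λ.0)

Answer: normal form = λ.λ.λ.2 1 (λ.λ.0)  (in 3 steps)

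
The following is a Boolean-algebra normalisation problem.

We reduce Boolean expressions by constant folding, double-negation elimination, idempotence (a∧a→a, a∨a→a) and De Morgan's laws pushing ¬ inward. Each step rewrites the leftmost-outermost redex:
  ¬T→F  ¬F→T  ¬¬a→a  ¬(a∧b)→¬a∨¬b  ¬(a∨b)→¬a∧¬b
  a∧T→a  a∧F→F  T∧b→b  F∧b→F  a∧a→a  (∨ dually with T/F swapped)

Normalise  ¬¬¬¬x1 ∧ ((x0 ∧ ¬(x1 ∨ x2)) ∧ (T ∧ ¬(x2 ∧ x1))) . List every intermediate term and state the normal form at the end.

  start: ¬¬¬¬x1 ∧ ((x0 ∧ ¬(x1 ∨ x2)) ∧ (T ∧ ¬(x2 ∧ x1)))
  [1] ¬¬x1 ∧ ((x0 ∧ ¬(x1 ∨ x2)) ∧ (T ∧ ¬(x2 ∧ x1)))
  [2] x1 ∧ ((x0 ∧ ¬(x1 ∨ x2)) ∧ (T ∧ ¬(x2 ∧ x1)))
  [3] x1 ∧ ((x0 ∧ (¬x1 ∧ ¬x2)) ∧ (T ∧ ¬(x2 ∧ x1)))
  [4] x1 ∧ ((x0 ∧ (¬x1 ∧ ¬x2)) ∧ ¬(x2 ∧ x1))
  [5] x1 ∧ ((x0 ∧ (¬x1 ∧ ¬x2)) ∧ (¬x2 ∨ ¬x1))

Answer: normal form = x1 ∧ ((x0 ∧ (¬x1 ∧ ¬x2)) ∧ (¬x2 ∨ ¬x1))  (in 5 steps)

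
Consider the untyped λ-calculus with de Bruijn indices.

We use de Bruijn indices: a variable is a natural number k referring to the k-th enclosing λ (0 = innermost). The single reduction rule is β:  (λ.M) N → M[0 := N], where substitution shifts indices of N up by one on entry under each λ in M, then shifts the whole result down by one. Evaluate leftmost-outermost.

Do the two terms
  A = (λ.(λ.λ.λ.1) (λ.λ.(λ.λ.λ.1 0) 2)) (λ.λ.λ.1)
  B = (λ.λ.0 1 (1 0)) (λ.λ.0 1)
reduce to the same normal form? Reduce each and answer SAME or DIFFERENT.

Answer: DIFFERENT — A ⇓ λ.λ.1, B ⇓ λ.0 (λ.λ.0 1) (λ.0 1)

Derivation:
Term A:
  start: (λ.(λ.λ.λ.1) (λ.λ.(λ.λ.λ.1 0) 2)) (λ.λ.λ.1)
  step 1: (λ.λ.λ.1) (λ.λ.(λ.λ.λ.1 0) (λ.λ.λ.1))
  step 2: λ.λ.1

Term B:
  start: (λ.λ.0 1 (1 0)) (λ.λ.0 1)
  step 1: λ.0 (λ.λ.0 1) ((λ.λ.0 1) 0)
  step 2: λ.0 (λ.λ.0 1) (λ.0 1)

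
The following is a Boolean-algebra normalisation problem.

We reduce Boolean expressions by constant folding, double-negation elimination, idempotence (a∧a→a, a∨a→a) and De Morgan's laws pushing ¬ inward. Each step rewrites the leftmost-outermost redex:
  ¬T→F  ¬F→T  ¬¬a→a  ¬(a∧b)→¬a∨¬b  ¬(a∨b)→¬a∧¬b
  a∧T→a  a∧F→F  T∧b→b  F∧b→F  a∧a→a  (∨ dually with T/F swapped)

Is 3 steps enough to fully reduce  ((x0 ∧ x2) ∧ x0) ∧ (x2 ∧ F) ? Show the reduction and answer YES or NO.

  start: ((x0 ∧ x2) ∧ x0) ∧ (x2 ∧ F)
  [1] ((x0 ∧ x2) ∧ x0) ∧ F
  [2] F

Answer: YES — reaches normal form F in 2 ≤ 3 steps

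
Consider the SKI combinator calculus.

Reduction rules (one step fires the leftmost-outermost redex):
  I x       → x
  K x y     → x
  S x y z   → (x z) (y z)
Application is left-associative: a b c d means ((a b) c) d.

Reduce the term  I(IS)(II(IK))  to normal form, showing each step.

  start: I(IS)(II(IK))
  →1  IS(II(IK))
  →2  S(II(IK))
  →3  S(I(IK))
  →4  S(IK)
  →5  SK

Answer: normal form = SK  (in 5 steps)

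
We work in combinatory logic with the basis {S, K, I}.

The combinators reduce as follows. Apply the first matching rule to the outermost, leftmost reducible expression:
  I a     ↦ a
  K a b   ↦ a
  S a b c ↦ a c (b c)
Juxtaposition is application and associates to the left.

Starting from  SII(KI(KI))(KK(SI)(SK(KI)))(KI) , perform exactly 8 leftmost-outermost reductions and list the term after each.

Answer: after 8 steps: K(SK(KI))(KI)

Working:
  start: SII(KI(KI))(KK(SI)(SK(KI)))(KI)
  [1] I(KI(KI))(I(KI(KI)))(KK(SI)(SK(KI)))(KI)
  [2] KI(KI)(I(KI(KI)))(KK(SI)(SK(KI)))(KI)
  [3] I(I(KI(KI)))(KK(SI)(SK(KI)))(KI)
  [4] I(KI(KI))(KK(SI)(SK(KI)))(KI)
  [5] KI(KI)(KK(SI)(SK(KI)))(KI)
  [6] I(KK(SI)(SK(KI)))(KI)
  [7] KK(SI)(SK(KI))(KI)
  [8] K(SK(KI))(KI)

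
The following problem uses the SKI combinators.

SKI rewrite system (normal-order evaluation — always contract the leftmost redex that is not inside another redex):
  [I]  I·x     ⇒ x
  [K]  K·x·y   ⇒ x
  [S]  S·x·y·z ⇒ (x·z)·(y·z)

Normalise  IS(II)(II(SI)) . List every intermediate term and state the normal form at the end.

Answer: normal form = SI(SI)  (in 4 steps)

Working:
  start: IS(II)(II(SI))
  step 1: S(II)(II(SI))
  step 2: SI(II(SI))
  step 3: SI(I(SI))
  step 4: SI(SI)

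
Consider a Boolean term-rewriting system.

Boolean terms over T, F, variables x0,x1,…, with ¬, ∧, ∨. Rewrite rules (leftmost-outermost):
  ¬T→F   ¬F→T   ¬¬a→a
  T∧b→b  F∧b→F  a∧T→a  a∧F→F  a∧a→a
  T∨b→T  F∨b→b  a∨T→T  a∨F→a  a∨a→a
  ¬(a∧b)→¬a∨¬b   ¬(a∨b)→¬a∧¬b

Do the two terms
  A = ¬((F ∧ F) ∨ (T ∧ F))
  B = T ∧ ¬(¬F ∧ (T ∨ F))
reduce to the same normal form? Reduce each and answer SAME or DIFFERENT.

Term A:
  start: ¬((F ∧ F) ∨ (T ∧ F))
  →1  ¬(F ∧ F) ∧ ¬(T ∧ F)
  →2  (¬F ∨ ¬F) ∧ ¬(T ∧ F)
  →3  ¬F ∧ ¬(T ∧ F)
  →4  T ∧ ¬(T ∧ F)
  →5  ¬(T ∧ F)
  →6  ¬T ∨ ¬F
  →7  F ∨ ¬F
  →8  ¬F
  →9  T

Term B:
  start: T ∧ ¬(¬F ∧ (T ∨ F))
  →1  ¬(¬F ∧ (T ∨ F))
  →2  ¬¬F ∨ ¬(T ∨ F)
  →3  F ∨ ¬(T ∨ F)
  →4  ¬(T ∨ F)
  →5  ¬T ∧ ¬F
  →6  F ∧ ¬F
  →7  F

Answer: DIFFERENT — A ⇓ T, B ⇓ F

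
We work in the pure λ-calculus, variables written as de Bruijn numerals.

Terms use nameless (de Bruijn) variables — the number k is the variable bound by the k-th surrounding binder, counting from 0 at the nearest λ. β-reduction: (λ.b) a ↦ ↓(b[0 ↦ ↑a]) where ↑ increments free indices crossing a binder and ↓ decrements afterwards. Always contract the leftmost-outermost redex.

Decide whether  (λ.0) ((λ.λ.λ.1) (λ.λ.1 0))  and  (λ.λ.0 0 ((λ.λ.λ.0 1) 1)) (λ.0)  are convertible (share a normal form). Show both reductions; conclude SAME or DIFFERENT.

Answer: DIFFERENT — A ⇓ λ.λ.1, B ⇓ λ.0 0 (λ.λ.0 1)

Reduction:
Term A:
  start: (λ.0) ((λ.λ.λ.1) (λ.λ.1 0))
  step 1: (λ.λ.λ.1) (λ.λ.1 0)
  step 2: λ.λ.1

Term B:
  start: (λ.λ.0 0 ((λ.λ.λ.0 1) 1)) (λ.0)
  step 1: λ.0 0 ((λ.λ.λ.0 1) (λ.0))
  step 2: λ.0 0 (λ.λ.0 1)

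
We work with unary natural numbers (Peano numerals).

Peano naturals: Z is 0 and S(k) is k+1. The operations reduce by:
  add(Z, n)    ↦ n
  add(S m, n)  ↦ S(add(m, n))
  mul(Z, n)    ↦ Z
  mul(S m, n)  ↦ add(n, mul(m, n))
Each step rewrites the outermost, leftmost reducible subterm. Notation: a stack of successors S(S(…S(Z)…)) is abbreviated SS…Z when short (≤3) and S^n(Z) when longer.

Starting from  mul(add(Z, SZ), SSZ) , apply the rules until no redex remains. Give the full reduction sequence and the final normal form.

  start: mul(add(Z, SZ), SSZ)
  →1  mul(SZ, SSZ)
  →2  add(SSZ, mul(Z, SSZ))
  →3  S(add(SZ, mul(Z, SSZ)))
  →4  S(S(add(Z, mul(Z, SSZ))))
  →5  S(S(mul(Z, SSZ)))
  →6  SSZ

Answer: normal form = SSZ  (in 6 steps)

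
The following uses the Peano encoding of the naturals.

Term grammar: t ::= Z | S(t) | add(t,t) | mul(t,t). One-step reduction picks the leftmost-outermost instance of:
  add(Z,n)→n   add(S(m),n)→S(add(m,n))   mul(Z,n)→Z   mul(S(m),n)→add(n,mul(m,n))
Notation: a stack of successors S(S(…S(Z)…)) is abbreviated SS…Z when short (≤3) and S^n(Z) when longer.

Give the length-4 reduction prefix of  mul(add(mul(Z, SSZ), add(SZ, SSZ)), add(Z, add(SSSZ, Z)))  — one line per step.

  start: mul(add(mul(Z, SSZ), add(SZ, SSZ)), add(Z, add(SSSZ, Z)))
  step 1: mul(add(Z, add(SZ, SSZ)), add(Z, add(SSSZ, Z)))
  step 2: mul(add(SZ, SSZ), add(Z, add(SSSZ, Z)))
  step 3: mul(S(add(Z, SSZ)), add(Z, add(SSSZ, Z)))
  step 4: add(add(Z, add(SSSZ, Z)), mul(add(Z, SSZ), add(Z, add(SSSZ, Z))))

Answer: after 4 steps: add(add(Z, add(SSSZ, Z)), mul(add(Z, SSZ), add(Z, add(SSSZ, Z))))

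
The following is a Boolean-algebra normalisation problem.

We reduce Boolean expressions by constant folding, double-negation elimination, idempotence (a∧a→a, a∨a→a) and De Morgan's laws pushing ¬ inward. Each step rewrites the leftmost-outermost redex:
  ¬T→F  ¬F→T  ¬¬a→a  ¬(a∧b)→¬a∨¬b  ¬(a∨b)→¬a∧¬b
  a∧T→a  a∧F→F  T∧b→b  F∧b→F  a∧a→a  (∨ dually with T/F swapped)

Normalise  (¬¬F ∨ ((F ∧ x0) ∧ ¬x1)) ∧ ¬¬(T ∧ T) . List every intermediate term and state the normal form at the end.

Answer: normal form = F  (in 5 steps)

Derivation:
  start: (¬¬F ∨ ((F ∧ x0) ∧ ¬x1)) ∧ ¬¬(T ∧ T)
  step 1: (F ∨ ((F ∧ x0) ∧ ¬x1)) ∧ ¬¬(T ∧ T)
  step 2: ((F ∧ x0) ∧ ¬x1) ∧ ¬¬(T ∧ T)
  step 3: (F ∧ ¬x1) ∧ ¬¬(T ∧ T)
  step 4: F ∧ ¬¬(T ∧ T)
  step 5: F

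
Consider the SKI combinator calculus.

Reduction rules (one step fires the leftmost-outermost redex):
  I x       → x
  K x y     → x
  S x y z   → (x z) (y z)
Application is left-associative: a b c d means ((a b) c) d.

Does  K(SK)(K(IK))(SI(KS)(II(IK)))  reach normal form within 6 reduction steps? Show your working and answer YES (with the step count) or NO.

  start: K(SK)(K(IK))(SI(KS)(II(IK)))
  step 1: SK(SI(KS)(II(IK)))
  step 2: SK(I(II(IK))(KS(II(IK))))
  step 3: SK(II(IK)(KS(II(IK))))
  step 4: SK(I(IK)(KS(II(IK))))
  step 5: SK(IK(KS(II(IK))))
  step 6: SK(K(KS(II(IK))))

Answer: NO — after 6 steps the term is SK(K(KS(II(IK)))), not yet normal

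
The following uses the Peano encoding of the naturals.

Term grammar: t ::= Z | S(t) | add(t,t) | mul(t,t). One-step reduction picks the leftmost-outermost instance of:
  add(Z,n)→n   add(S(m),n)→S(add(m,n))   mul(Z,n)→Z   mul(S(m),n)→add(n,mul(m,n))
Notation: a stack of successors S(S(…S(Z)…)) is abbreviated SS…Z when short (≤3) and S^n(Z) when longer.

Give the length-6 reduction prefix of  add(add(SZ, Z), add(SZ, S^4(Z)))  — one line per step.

Answer: after 6 steps: S^6(Z)

Derivation:
  start: add(add(SZ, Z), add(SZ, S^4(Z)))
  →1  add(S(add(Z, Z)), add(SZ, S^4(Z)))
  →2  S(add(add(Z, Z), add(SZ, S^4(Z))))
  →3  S(add(Z, add(SZ, S^4(Z))))
  →4  S(add(SZ, S^4(Z)))
  →5  S(S(add(Z, S^4(Z))))
  →6  S^6(Z)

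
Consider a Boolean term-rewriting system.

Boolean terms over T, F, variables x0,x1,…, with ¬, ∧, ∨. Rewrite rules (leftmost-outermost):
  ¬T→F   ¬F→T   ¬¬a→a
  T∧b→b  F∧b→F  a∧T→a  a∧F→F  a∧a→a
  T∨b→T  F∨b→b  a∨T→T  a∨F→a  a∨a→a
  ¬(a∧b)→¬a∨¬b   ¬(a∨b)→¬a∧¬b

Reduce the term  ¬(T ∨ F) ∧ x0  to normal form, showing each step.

  start: ¬(T ∨ F) ∧ x0
  [1] (¬T ∧ ¬F) ∧ x0
  [2] (F ∧ ¬F) ∧ x0
  [3] F ∧ x0
  [4] F

Answer: normal form = F  (in 4 steps)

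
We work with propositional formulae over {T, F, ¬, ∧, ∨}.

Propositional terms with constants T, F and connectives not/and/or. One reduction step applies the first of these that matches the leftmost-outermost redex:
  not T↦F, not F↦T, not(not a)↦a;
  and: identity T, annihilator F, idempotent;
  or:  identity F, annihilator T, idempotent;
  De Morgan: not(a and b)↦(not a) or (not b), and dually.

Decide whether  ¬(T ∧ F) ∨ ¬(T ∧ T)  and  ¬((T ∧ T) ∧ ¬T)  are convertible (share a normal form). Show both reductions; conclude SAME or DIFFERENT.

Answer: SAME — A ⇓ T, B ⇓ T

Derivation:
Term A:
  start: ¬(T ∧ F) ∨ ¬(T ∧ T)
  step 1: (¬T ∨ ¬F) ∨ ¬(T ∧ T)
  step 2: (F ∨ ¬F) ∨ ¬(T ∧ T)
  step 3: ¬F ∨ ¬(T ∧ T)
  step 4: T ∨ ¬(T ∧ T)
  step 5: T

Term B:
  start: ¬((T ∧ T) ∧ ¬T)
  step 1: ¬(T ∧ T) ∨ ¬¬T
  step 2: (¬T ∨ ¬T) ∨ ¬¬T
  step 3: ¬T ∨ ¬¬T
  step 4: F ∨ ¬¬T
  step 5: ¬¬T
  step 6: T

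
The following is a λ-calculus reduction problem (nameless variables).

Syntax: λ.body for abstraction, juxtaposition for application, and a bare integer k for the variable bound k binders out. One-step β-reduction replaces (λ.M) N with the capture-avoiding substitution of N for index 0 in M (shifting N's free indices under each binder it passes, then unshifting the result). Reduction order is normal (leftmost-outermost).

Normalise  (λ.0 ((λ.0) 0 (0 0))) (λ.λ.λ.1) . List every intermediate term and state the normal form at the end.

Answer: normal form = λ.λ.1  (in 2 steps)

Working:
  start: (λ.0 ((λ.0) 0 (0 0))) (λ.λ.λ.1)
  [1] (λ.λ.λ.1) ((λ.0) (λ.λ.λ.1) ((λ.λ.λ.1) (λ.λ.λ.1)))
  [2] λ.λ.1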